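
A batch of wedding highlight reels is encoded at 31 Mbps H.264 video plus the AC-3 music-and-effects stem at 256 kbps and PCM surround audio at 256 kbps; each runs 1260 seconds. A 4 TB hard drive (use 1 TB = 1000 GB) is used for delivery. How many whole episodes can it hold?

Audio total: 256 + 256 = 512 kbps = 0.512 Mbps.
Total bitrate: 31.512 Mbps.
Per item: 31.512 Mbps × 1260 s = 39,705 Mb = 4,963 MB.
Capacity: 4 TB = 32,000,000 Mb; 805.94 items → 805 complete.

805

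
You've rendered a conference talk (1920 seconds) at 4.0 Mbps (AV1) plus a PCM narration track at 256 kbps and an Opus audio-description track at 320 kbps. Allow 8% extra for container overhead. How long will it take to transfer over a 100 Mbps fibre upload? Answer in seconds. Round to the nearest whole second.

Audio total: 256 + 320 = 576 kbps = 0.576 Mbps.
Total bitrate: 4.576 Mbps.
File: 4.576 Mbps × 1920 s = 8785.9 Mb.
With 8% container overhead: ×1.08. → 9488.8 Mb.
At 100 Mbps: 9488.8 / 100 = 94.9 s ≈ 94.9 seconds.

95 seconds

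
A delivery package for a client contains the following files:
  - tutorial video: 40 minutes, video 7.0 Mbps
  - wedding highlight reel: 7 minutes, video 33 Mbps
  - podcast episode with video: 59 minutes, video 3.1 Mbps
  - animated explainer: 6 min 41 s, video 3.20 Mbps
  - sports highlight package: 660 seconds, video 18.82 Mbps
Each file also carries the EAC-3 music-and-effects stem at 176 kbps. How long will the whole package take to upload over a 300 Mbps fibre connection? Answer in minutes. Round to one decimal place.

Audio: 176 kbps = 0.176 Mbps.
tutorial video: 7.176 Mbps × 2400 s = 17222.4 Mb
wedding highlight reel: 33.176 Mbps × 420 s = 13933.9 Mb
podcast episode with video: 3.276 Mbps × 3540 s = 11597.0 Mb
animated explainer: 3.376 Mbps × 401 s = 1353.8 Mb
sports highlight package: 18.996 Mbps × 660 s = 12537.4 Mb
Total: 56644.5 Mb = 7080.6 MB.
At 300 Mbps: 56644.5 / 300 = 189 s ≈ 3.15 minutes.

3.1 minutes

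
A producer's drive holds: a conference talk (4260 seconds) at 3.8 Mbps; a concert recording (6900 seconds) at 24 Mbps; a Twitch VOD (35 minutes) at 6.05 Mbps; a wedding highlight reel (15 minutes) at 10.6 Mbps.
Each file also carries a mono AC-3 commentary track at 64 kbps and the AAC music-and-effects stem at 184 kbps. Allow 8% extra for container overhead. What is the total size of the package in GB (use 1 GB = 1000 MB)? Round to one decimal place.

28.0 GB

Audio total: 64 + 184 = 248 kbps = 0.248 Mbps.
conference talk: 4.048 Mbps × 4260 s × 1.08 = 18624.0 Mb
concert recording: 24.248 Mbps × 6900 s × 1.08 = 180696.1 Mb
Twitch VOD: 6.298 Mbps × 2100 s × 1.08 = 14283.9 Mb
wedding highlight reel: 10.848 Mbps × 900 s × 1.08 = 10544.3 Mb
Total: 224148.3 Mb = 28018.5 MB.
= 28.02 GB.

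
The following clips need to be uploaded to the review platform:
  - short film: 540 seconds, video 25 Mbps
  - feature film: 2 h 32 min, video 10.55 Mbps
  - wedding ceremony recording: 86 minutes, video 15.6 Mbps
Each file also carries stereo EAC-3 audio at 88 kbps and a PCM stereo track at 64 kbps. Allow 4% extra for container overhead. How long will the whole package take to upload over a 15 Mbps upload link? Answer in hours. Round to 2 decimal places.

3.71 hours

Audio total: 88 + 64 = 152 kbps = 0.152 Mbps.
short film: 25.152 Mbps × 540 s × 1.04 = 14125.4 Mb
feature film: 10.702 Mbps × 9120 s × 1.04 = 101506.3 Mb
wedding ceremony recording: 15.752 Mbps × 5160 s × 1.04 = 84531.5 Mb
Total: 200163.2 Mb = 25020.4 MB.
At 15 Mbps: 200163.2 / 15 = 13344 s ≈ 3.71 hours.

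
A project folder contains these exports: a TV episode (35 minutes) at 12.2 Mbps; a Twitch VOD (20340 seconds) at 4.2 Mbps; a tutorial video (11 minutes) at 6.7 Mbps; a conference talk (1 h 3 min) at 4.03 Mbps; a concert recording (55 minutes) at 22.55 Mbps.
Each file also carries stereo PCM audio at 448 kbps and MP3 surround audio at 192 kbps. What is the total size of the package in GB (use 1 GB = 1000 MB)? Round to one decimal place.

Audio total: 448 + 192 = 640 kbps = 0.640 Mbps.
TV episode: 12.840 Mbps × 2100 s = 26964.0 Mb
Twitch VOD: 4.840 Mbps × 20340 s = 98445.6 Mb
tutorial video: 7.340 Mbps × 660 s = 4844.4 Mb
conference talk: 4.670 Mbps × 3780 s = 17652.6 Mb
concert recording: 23.190 Mbps × 3300 s = 76527.0 Mb
Total: 224433.6 Mb = 28054.2 MB.
= 28.05 GB.

28.1 GB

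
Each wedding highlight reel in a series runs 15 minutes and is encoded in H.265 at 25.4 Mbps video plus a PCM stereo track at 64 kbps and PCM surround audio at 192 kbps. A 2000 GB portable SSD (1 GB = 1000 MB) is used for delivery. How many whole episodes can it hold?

692

15 min = 900 s
Audio total: 64 + 192 = 256 kbps = 0.256 Mbps.
Total bitrate: 25.656 Mbps.
Per item: 25.656 Mbps × 900 s = 23,090 Mb = 2,886 MB.
Capacity: 2000 GB = 16,000,000 Mb; 692.93 items → 692 complete.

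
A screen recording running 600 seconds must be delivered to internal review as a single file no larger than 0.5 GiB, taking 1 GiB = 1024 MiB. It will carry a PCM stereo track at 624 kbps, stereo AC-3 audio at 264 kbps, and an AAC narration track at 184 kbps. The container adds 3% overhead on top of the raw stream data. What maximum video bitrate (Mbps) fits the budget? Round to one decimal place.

Budget: 0.5 GiB = 4295.0 Mb.
Stream payload after overhead: 4295.0 / 1.03 = 4169.9 Mb.
Total bitrate budget: 4169.9 Mb / 600 s = 6.950 Mbps.
Audio total: 624 + 264 + 184 = 1072 kbps = 1.072 Mbps.
Video: 6.950 − 1.072 = 5.878 Mbps.

5.9 Mbps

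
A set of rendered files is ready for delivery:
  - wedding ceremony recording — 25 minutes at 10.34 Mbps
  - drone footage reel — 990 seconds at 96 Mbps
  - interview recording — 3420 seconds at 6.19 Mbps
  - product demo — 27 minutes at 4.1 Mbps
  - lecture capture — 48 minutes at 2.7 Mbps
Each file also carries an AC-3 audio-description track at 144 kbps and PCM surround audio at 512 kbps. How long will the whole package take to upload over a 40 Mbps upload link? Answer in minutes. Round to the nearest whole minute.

64 minutes

Audio total: 144 + 512 = 656 kbps = 0.656 Mbps.
wedding ceremony recording: 10.996 Mbps × 1500 s = 16494.0 Mb
drone footage reel: 96.656 Mbps × 990 s = 95689.4 Mb
interview recording: 6.846 Mbps × 3420 s = 23413.3 Mb
product demo: 4.756 Mbps × 1620 s = 7704.7 Mb
lecture capture: 3.356 Mbps × 2880 s = 9665.3 Mb
Total: 152966.8 Mb = 19120.8 MB.
At 40 Mbps: 152966.8 / 40 = 3824 s ≈ 63.7 minutes.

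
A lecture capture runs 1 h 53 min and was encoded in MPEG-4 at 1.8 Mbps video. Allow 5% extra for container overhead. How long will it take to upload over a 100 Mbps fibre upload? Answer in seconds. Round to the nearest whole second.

1 h 53 min = 113 min = 6780 s
File: 1.800 Mbps × 6780 s = 12204.0 Mb.
With 5% container overhead: ×1.05. → 12814.2 Mb.
At 100 Mbps: 12814.2 / 100 = 128.1 s ≈ 128 seconds.

128 seconds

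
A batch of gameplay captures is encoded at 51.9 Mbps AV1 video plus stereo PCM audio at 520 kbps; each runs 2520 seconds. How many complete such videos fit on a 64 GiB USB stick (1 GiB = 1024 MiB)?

Audio: 520 kbps = 0.520 Mbps.
Total bitrate: 52.420 Mbps.
Per item: 52.420 Mbps × 2520 s = 132,098 Mb = 16,512 MB.
Capacity: 64 GiB = 549,756 Mb; 4.16 items → 4 complete.

4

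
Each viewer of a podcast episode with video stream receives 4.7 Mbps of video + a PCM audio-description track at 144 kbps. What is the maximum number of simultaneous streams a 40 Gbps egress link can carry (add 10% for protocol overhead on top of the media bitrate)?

7506

Audio: 144 kbps = 0.144 Mbps.
Per-viewer media rate: 4.844 Mbps.
On the wire with 10% overhead: 5.328 Mbps.
40 Gbps = 40,000 Mbps; 40,000 / 5.328 = 7506.94 → 7506 viewers.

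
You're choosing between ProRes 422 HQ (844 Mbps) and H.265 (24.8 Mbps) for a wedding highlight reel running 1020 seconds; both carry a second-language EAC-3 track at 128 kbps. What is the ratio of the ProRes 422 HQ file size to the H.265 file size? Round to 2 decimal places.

33.86

Audio: 128 kbps = 0.128 Mbps.
ProRes 422 HQ: 844.128 Mbps × 1020 s = 861010.6 Mb = 107.626 GB.
H.265: 24.928 Mbps × 1020 s = 25426.6 Mb = 3.178 GB.
Ratio: 107.626 / 3.178 = 33.863.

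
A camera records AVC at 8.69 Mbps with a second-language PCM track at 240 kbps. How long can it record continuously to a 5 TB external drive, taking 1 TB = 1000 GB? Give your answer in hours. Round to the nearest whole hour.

Audio: 240 kbps = 0.240 Mbps.
Total bitrate: 8.69 + 0.240 = 8.930 Mbps.
Capacity: 5 TB = 40,000,000 Mb.
Recording time: 40,000,000 / 8.930 = 4,479,283 s ≈ 1,244 hours.

1244 hours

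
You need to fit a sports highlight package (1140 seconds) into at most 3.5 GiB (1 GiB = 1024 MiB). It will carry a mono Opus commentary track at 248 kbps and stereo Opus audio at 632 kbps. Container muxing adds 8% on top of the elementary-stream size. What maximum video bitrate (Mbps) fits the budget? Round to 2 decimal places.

23.54 Mbps

Budget: 3.5 GiB = 30064.8 Mb.
Stream payload after overhead: 30064.8 / 1.08 = 27837.8 Mb.
Total bitrate budget: 27837.8 Mb / 1140 s = 24.419 Mbps.
Audio total: 248 + 632 = 880 kbps = 0.880 Mbps.
Video: 24.419 − 0.880 = 23.539 Mbps.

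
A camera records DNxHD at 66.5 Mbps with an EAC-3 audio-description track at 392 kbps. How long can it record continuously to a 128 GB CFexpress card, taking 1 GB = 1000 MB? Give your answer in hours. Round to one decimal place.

4.3 hours

Audio: 392 kbps = 0.392 Mbps.
Total bitrate: 66.5 + 0.392 = 66.892 Mbps.
Capacity: 128 GB = 1,024,000 Mb.
Recording time: 1,024,000 / 66.892 = 15,308 s ≈ 4.25 hours.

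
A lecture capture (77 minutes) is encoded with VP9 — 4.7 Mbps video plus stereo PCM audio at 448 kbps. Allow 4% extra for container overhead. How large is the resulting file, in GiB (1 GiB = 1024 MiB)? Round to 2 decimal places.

2.88 GiB

77 min = 4620 s
Audio: 448 kbps = 0.448 Mbps.
Total bitrate: 4.7 + 0.448 = 5.148 Mbps.
Stream data: 5.148 Mbps × 4620 s = 23783.8 Mb.
With 4% container overhead: ×1.04.
24,735 Mb = 3,091,888,800 bytes ÷ 1,073,741,824 = 2.880 GiB.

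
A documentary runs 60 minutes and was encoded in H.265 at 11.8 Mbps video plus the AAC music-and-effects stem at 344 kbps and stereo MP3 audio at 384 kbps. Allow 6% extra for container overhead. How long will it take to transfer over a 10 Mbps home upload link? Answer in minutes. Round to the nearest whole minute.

80 minutes

60 min = 3600 s
Audio total: 344 + 384 = 728 kbps = 0.728 Mbps.
Total bitrate: 12.528 Mbps.
File: 12.528 Mbps × 3600 s = 45100.8 Mb.
With 6% container overhead: ×1.06. → 47806.8 Mb.
At 10 Mbps: 47806.8 / 10 = 4780.7 s ≈ 79.7 minutes.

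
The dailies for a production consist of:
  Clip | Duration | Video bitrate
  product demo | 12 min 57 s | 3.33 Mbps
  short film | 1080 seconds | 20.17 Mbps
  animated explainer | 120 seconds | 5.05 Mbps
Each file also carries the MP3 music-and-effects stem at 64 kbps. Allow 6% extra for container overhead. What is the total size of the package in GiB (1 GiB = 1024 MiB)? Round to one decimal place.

3.1 GiB

Audio: 64 kbps = 0.064 Mbps.
product demo: 3.394 Mbps × 777 s × 1.06 = 2795.4 Mb
short film: 20.234 Mbps × 1080 s × 1.06 = 23163.9 Mb
animated explainer: 5.114 Mbps × 120 s × 1.06 = 650.5 Mb
Total: 26609.8 Mb = 3326.2 MB.
= 3.098 GiB.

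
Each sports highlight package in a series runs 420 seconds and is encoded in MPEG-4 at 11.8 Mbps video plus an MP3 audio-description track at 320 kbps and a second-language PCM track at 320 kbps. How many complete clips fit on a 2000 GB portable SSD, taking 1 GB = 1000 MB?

3062

Audio total: 320 + 320 = 640 kbps = 0.640 Mbps.
Total bitrate: 12.440 Mbps.
Per item: 12.440 Mbps × 420 s = 5,225 Mb = 653.1 MB.
Capacity: 2000 GB = 16,000,000 Mb; 3062.32 items → 3062 complete.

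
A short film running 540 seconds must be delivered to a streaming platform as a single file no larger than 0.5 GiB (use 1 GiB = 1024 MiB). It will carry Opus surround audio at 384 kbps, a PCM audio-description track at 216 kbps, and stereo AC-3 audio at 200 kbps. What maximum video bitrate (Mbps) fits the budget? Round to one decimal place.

7.2 Mbps

Budget: 0.5 GiB = 4295.0 Mb.
Total bitrate budget: 4295.0 Mb / 540 s = 7.954 Mbps.
Audio total: 384 + 216 + 200 = 800 kbps = 0.800 Mbps.
Video: 7.954 − 0.800 = 7.154 Mbps.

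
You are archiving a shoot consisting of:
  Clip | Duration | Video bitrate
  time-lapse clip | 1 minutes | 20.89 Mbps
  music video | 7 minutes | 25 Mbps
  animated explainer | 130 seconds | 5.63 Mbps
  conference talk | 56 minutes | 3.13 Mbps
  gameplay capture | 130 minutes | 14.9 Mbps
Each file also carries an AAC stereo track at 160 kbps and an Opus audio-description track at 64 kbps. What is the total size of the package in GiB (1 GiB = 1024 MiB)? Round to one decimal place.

Audio total: 160 + 64 = 224 kbps = 0.224 Mbps.
time-lapse clip: 21.114 Mbps × 60 s = 1266.8 Mb
music video: 25.224 Mbps × 420 s = 10594.1 Mb
animated explainer: 5.854 Mbps × 130 s = 761.0 Mb
conference talk: 3.354 Mbps × 3360 s = 11269.4 Mb
gameplay capture: 15.124 Mbps × 7800 s = 117967.2 Mb
Total: 141858.6 Mb = 17732.3 MB.
= 16.51 GiB.

16.5 GiB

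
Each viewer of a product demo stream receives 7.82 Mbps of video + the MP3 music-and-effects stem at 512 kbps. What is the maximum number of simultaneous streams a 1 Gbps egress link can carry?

120

Audio: 512 kbps = 0.512 Mbps.
Per-viewer media rate: 8.332 Mbps.
1 Gbps = 1,000 Mbps; 1,000 / 8.332 = 120.02 → 120 viewers.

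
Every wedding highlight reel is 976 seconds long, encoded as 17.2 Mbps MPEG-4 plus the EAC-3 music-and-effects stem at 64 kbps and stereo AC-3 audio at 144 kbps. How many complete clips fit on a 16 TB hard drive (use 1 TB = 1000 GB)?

Audio total: 64 + 144 = 208 kbps = 0.208 Mbps.
Total bitrate: 17.408 Mbps.
Per item: 17.408 Mbps × 976 s = 16,990 Mb = 2,124 MB.
Capacity: 16 TB = 128,000,000 Mb; 7533.75 items → 7533 complete.

7533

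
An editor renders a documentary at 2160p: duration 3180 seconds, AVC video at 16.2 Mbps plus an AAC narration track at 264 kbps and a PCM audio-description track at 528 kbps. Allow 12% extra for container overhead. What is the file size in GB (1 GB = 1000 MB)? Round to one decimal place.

Audio total: 264 + 528 = 792 kbps = 0.792 Mbps.
Total bitrate: 16.2 + 0.792 = 16.992 Mbps.
Stream data: 16.992 Mbps × 3180 s = 54034.6 Mb.
With 12% container overhead: ×1.12.
60,519 Mb ÷ 8 = 7,565 MB → 7.565 GB.

7.6 GB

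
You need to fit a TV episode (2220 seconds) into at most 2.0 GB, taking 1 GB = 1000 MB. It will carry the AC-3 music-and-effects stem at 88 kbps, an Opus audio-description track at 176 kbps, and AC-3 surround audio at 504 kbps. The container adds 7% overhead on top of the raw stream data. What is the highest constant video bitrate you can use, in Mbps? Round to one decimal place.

Budget: 2.0 GB = 16000.0 Mb.
Stream payload after overhead: 16000.0 / 1.07 = 14953.3 Mb.
Total bitrate budget: 14953.3 Mb / 2220 s = 6.736 Mbps.
Audio total: 88 + 176 + 504 = 768 kbps = 0.768 Mbps.
Video: 6.736 − 0.768 = 5.968 Mbps.

6.0 Mbps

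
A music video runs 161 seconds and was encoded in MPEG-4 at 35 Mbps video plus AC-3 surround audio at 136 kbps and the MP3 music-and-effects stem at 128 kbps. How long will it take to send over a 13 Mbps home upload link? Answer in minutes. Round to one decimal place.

Audio total: 136 + 128 = 264 kbps = 0.264 Mbps.
Total bitrate: 35.264 Mbps.
File: 35.264 Mbps × 161 s = 5677.5 Mb.
At 13 Mbps: 5677.5 / 13 = 436.7 s ≈ 7.28 minutes.

7.3 minutes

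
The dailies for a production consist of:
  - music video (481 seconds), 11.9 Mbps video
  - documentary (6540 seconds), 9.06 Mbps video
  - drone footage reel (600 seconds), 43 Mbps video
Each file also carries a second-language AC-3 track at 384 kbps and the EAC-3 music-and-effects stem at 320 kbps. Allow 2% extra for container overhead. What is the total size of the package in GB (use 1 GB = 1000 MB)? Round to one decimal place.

Audio total: 384 + 320 = 704 kbps = 0.704 Mbps.
music video: 12.604 Mbps × 481 s × 1.02 = 6183.8 Mb
documentary: 9.764 Mbps × 6540 s × 1.02 = 65133.7 Mb
drone footage reel: 43.704 Mbps × 600 s × 1.02 = 26746.8 Mb
Total: 98064.3 Mb = 12258.0 MB.
= 12.26 GB.

12.3 GB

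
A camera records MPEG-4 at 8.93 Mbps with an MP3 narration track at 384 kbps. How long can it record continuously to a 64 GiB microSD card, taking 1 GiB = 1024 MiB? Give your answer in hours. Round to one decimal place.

Audio: 384 kbps = 0.384 Mbps.
Total bitrate: 8.93 + 0.384 = 9.314 Mbps.
Capacity: 64 GiB = 549,756 Mb.
Recording time: 549,756 / 9.314 = 59,025 s ≈ 16.4 hours.

16.4 hours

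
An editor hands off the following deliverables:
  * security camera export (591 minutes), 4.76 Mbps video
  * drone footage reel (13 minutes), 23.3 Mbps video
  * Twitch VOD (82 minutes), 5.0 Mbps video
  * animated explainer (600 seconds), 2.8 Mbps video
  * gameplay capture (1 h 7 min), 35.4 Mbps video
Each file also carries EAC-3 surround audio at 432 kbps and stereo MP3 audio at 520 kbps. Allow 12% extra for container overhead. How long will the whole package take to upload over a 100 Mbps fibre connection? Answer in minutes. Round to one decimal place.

Audio total: 432 + 520 = 952 kbps = 0.952 Mbps.
security camera export: 5.712 Mbps × 35460 s × 1.12 = 226853.2 Mb
drone footage reel: 24.252 Mbps × 780 s × 1.12 = 21186.5 Mb
Twitch VOD: 5.952 Mbps × 4920 s × 1.12 = 32797.9 Mb
animated explainer: 3.752 Mbps × 600 s × 1.12 = 2521.3 Mb
gameplay capture: 36.352 Mbps × 4020 s × 1.12 = 163671.2 Mb
Total: 447030.3 Mb = 55878.8 MB.
At 100 Mbps: 447030.3 / 100 = 4470 s ≈ 74.5 minutes.

74.5 minutes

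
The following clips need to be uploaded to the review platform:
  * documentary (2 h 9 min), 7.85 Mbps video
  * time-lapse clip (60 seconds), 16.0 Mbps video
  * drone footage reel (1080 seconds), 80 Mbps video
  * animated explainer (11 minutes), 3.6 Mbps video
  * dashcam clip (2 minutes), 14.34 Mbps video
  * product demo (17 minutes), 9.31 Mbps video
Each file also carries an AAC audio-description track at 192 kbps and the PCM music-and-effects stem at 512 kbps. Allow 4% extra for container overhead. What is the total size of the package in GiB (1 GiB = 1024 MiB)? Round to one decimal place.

20.5 GiB

Audio total: 192 + 512 = 704 kbps = 0.704 Mbps.
documentary: 8.554 Mbps × 7740 s × 1.04 = 68856.3 Mb
time-lapse clip: 16.704 Mbps × 60 s × 1.04 = 1042.3 Mb
drone footage reel: 80.704 Mbps × 1080 s × 1.04 = 90646.7 Mb
animated explainer: 4.304 Mbps × 660 s × 1.04 = 2954.3 Mb
dashcam clip: 15.044 Mbps × 120 s × 1.04 = 1877.5 Mb
product demo: 10.014 Mbps × 1020 s × 1.04 = 10622.9 Mb
Total: 175999.9 Mb = 22000.0 MB.
= 20.49 GiB.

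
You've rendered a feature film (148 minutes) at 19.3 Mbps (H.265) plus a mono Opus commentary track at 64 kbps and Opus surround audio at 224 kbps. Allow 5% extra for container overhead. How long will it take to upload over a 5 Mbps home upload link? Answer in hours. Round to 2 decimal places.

148 min = 8880 s
Audio total: 64 + 224 = 288 kbps = 0.288 Mbps.
Total bitrate: 19.588 Mbps.
File: 19.588 Mbps × 8880 s = 173941.4 Mb.
With 5% container overhead: ×1.05. → 182638.5 Mb.
At 5 Mbps: 182638.5 / 5 = 36527.7 s ≈ 10.1 hours.

10.15 hours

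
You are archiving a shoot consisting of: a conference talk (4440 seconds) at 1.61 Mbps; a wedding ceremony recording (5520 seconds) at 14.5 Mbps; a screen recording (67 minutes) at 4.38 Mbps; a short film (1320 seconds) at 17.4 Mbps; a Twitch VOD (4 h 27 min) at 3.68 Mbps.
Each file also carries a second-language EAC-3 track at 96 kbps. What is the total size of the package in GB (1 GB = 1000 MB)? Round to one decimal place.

23.7 GB

Audio: 96 kbps = 0.096 Mbps.
conference talk: 1.706 Mbps × 4440 s = 7574.6 Mb
wedding ceremony recording: 14.596 Mbps × 5520 s = 80569.9 Mb
screen recording: 4.476 Mbps × 4020 s = 17993.5 Mb
short film: 17.496 Mbps × 1320 s = 23094.7 Mb
Twitch VOD: 3.776 Mbps × 16020 s = 60491.5 Mb
Total: 189724.3 Mb = 23715.5 MB.
= 23.72 GB.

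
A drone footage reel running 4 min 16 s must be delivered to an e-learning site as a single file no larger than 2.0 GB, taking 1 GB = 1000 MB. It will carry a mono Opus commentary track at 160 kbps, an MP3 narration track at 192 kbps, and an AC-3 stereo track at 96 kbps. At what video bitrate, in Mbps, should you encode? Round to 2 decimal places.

Budget: 2.0 GB = 16000.0 Mb.
4 min 16 s = 256 s
Total bitrate budget: 16000.0 Mb / 256 s = 62.500 Mbps.
Audio total: 160 + 192 + 96 = 448 kbps = 0.448 Mbps.
Video: 62.500 − 0.448 = 62.052 Mbps.

62.05 Mbps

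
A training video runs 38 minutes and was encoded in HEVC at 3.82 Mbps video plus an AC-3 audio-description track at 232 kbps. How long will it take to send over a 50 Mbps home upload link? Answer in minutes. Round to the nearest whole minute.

38 min = 2280 s
Audio: 232 kbps = 0.232 Mbps.
Total bitrate: 4.052 Mbps.
File: 4.052 Mbps × 2280 s = 9238.6 Mb.
At 50 Mbps: 9238.6 / 50 = 184.8 s ≈ 3.08 minutes.

3 minutes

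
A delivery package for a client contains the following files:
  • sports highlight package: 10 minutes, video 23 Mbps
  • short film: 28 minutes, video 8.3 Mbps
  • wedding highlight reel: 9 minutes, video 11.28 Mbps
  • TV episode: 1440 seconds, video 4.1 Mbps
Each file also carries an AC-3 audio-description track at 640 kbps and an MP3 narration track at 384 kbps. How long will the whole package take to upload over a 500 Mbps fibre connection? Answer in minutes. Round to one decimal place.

Audio total: 640 + 384 = 1024 kbps = 1.024 Mbps.
sports highlight package: 24.024 Mbps × 600 s = 14414.4 Mb
short film: 9.324 Mbps × 1680 s = 15664.3 Mb
wedding highlight reel: 12.304 Mbps × 540 s = 6644.2 Mb
TV episode: 5.124 Mbps × 1440 s = 7378.6 Mb
Total: 44101.4 Mb = 5512.7 MB.
At 500 Mbps: 44101.4 / 500 = 88 s ≈ 1.47 minutes.

1.5 minutes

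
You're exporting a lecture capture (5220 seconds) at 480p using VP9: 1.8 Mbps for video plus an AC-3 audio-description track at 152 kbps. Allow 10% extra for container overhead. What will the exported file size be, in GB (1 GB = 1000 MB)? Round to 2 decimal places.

Audio: 152 kbps = 0.152 Mbps.
Total bitrate: 1.8 + 0.152 = 1.952 Mbps.
Stream data: 1.952 Mbps × 5220 s = 10189.4 Mb.
With 10% container overhead: ×1.10.
11,208 Mb ÷ 8 = 1,401 MB → 1.401 GB.

1.40 GB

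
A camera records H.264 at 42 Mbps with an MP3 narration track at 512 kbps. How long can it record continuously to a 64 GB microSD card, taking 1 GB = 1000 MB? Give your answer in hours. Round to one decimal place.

3.3 hours

Audio: 512 kbps = 0.512 Mbps.
Total bitrate: 42 + 0.512 = 42.512 Mbps.
Capacity: 64 GB = 512,000 Mb.
Recording time: 512,000 / 42.512 = 12,044 s ≈ 3.35 hours.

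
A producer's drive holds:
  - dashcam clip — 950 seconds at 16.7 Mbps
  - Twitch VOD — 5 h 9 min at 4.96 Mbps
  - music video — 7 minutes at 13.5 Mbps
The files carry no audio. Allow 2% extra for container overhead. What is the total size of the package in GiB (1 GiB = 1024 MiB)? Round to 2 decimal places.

13.48 GiB

dashcam clip: 16.700 Mbps × 950 s × 1.02 = 16182.3 Mb
Twitch VOD: 4.960 Mbps × 18540 s × 1.02 = 93797.6 Mb
music video: 13.500 Mbps × 420 s × 1.02 = 5783.4 Mb
Total: 115763.3 Mb = 14470.4 MB.
= 13.48 GiB.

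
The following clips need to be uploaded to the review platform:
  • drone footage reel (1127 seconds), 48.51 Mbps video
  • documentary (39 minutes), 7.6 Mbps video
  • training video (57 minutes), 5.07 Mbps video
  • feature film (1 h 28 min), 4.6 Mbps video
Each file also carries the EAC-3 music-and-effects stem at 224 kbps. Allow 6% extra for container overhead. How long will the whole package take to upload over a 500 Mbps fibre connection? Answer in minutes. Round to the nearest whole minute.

4 minutes

Audio: 224 kbps = 0.224 Mbps.
drone footage reel: 48.734 Mbps × 1127 s × 1.06 = 58218.6 Mb
documentary: 7.824 Mbps × 2340 s × 1.06 = 19406.6 Mb
training video: 5.294 Mbps × 3420 s × 1.06 = 19191.8 Mb
feature film: 4.824 Mbps × 5280 s × 1.06 = 26999.0 Mb
Total: 123816.0 Mb = 15477.0 MB.
At 500 Mbps: 123816.0 / 500 = 248 s ≈ 4.13 minutes.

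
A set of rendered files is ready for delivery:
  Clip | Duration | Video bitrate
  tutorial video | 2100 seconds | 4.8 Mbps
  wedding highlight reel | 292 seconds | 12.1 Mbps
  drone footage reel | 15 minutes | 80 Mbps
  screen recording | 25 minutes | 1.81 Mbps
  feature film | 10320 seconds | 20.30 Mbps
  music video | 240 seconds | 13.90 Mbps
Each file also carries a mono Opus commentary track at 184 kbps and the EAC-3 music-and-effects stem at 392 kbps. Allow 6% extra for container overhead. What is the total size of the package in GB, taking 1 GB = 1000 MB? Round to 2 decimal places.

41.08 GB

Audio total: 184 + 392 = 576 kbps = 0.576 Mbps.
tutorial video: 5.376 Mbps × 2100 s × 1.06 = 11967.0 Mb
wedding highlight reel: 12.676 Mbps × 292 s × 1.06 = 3923.5 Mb
drone footage reel: 80.576 Mbps × 900 s × 1.06 = 76869.5 Mb
screen recording: 2.386 Mbps × 1500 s × 1.06 = 3793.7 Mb
feature film: 20.876 Mbps × 10320 s × 1.06 = 228366.7 Mb
music video: 14.476 Mbps × 240 s × 1.06 = 3682.7 Mb
Total: 328603.1 Mb = 41075.4 MB.
= 41.08 GB.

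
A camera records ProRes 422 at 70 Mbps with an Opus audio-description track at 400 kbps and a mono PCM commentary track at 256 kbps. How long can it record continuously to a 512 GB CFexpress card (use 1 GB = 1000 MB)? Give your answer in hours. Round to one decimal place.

Audio total: 400 + 256 = 656 kbps = 0.656 Mbps.
Total bitrate: 70 + 0.656 = 70.656 Mbps.
Capacity: 512 GB = 4,096,000 Mb.
Recording time: 4,096,000 / 70.656 = 57,971 s ≈ 16.1 hours.

16.1 hours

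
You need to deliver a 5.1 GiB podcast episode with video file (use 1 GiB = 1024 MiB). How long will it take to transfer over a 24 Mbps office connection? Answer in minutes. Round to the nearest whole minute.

30 minutes

File: 5.1 GiB = 43808.7 Mb.
At 24 Mbps: 43808.7 / 24 = 1825.4 s ≈ 30.4 minutes.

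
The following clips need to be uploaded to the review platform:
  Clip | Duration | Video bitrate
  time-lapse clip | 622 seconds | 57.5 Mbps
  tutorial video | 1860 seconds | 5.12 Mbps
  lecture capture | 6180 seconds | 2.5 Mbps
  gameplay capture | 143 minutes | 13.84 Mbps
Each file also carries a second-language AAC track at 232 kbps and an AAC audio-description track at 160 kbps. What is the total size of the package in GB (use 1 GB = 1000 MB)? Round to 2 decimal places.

23.28 GB

Audio total: 232 + 160 = 392 kbps = 0.392 Mbps.
time-lapse clip: 57.892 Mbps × 622 s = 36008.8 Mb
tutorial video: 5.512 Mbps × 1860 s = 10252.3 Mb
lecture capture: 2.892 Mbps × 6180 s = 17872.6 Mb
gameplay capture: 14.232 Mbps × 8580 s = 122110.6 Mb
Total: 186244.3 Mb = 23280.5 MB.
= 23.28 GB.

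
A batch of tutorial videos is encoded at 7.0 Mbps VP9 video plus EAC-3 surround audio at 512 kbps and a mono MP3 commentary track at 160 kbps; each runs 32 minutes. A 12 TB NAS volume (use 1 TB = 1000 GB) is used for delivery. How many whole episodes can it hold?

32 min = 1920 s
Audio total: 512 + 160 = 672 kbps = 0.672 Mbps.
Total bitrate: 7.672 Mbps.
Per item: 7.672 Mbps × 1920 s = 14,730 Mb = 1,841 MB.
Capacity: 12 TB = 96,000,000 Mb; 6517.21 items → 6517 complete.

6517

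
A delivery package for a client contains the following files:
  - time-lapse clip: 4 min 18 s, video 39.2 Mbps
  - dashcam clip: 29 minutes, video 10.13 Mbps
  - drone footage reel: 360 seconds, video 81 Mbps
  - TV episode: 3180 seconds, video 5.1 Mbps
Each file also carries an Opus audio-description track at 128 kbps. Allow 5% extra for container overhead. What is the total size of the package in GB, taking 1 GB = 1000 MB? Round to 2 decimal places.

Audio: 128 kbps = 0.128 Mbps.
time-lapse clip: 39.328 Mbps × 258 s × 1.05 = 10654.0 Mb
dashcam clip: 10.258 Mbps × 1740 s × 1.05 = 18741.4 Mb
drone footage reel: 81.128 Mbps × 360 s × 1.05 = 30666.4 Mb
TV episode: 5.228 Mbps × 3180 s × 1.05 = 17456.3 Mb
Total: 77518.0 Mb = 9689.7 MB.
= 9.690 GB.

9.69 GB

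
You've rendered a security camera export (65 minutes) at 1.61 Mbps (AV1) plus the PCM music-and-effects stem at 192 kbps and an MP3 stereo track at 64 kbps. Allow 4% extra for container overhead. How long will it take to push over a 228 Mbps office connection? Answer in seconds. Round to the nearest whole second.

33 seconds

65 min = 3900 s
Audio total: 192 + 64 = 256 kbps = 0.256 Mbps.
Total bitrate: 1.866 Mbps.
File: 1.866 Mbps × 3900 s = 7277.4 Mb.
With 4% container overhead: ×1.04. → 7568.5 Mb.
At 228 Mbps: 7568.5 / 228 = 33.2 s ≈ 33.2 seconds.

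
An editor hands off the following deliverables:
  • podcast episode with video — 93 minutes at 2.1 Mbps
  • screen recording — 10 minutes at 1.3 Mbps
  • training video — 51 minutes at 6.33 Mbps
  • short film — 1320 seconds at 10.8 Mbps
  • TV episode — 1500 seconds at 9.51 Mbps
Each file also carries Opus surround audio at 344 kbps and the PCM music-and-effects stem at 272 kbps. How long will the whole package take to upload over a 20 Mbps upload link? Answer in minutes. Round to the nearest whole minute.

Audio total: 344 + 272 = 616 kbps = 0.616 Mbps.
podcast episode with video: 2.716 Mbps × 5580 s = 15155.3 Mb
screen recording: 1.916 Mbps × 600 s = 1149.6 Mb
training video: 6.946 Mbps × 3060 s = 21254.8 Mb
short film: 11.416 Mbps × 1320 s = 15069.1 Mb
TV episode: 10.126 Mbps × 1500 s = 15189.0 Mb
Total: 67817.8 Mb = 8477.2 MB.
At 20 Mbps: 67817.8 / 20 = 3391 s ≈ 56.5 minutes.

57 minutes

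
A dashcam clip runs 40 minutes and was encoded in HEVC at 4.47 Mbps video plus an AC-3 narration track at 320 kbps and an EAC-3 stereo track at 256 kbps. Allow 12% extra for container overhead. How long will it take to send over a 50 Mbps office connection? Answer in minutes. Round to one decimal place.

4.5 minutes

40 min = 2400 s
Audio total: 320 + 256 = 576 kbps = 0.576 Mbps.
Total bitrate: 5.046 Mbps.
File: 5.046 Mbps × 2400 s = 12110.4 Mb.
With 12% container overhead: ×1.12. → 13563.6 Mb.
At 50 Mbps: 13563.6 / 50 = 271.3 s ≈ 4.52 minutes.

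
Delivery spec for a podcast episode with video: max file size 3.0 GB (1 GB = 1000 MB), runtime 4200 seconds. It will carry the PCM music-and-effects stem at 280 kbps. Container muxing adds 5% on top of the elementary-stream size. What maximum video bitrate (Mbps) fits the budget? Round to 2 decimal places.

5.16 Mbps

Budget: 3.0 GB = 24000.0 Mb.
Stream payload after overhead: 24000.0 / 1.05 = 22857.1 Mb.
Total bitrate budget: 22857.1 Mb / 4200 s = 5.442 Mbps.
Audio: 280 kbps = 0.280 Mbps.
Video: 5.442 − 0.280 = 5.162 Mbps.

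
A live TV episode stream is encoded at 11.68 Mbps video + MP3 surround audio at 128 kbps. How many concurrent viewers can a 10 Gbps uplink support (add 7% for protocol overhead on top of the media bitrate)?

791

Audio: 128 kbps = 0.128 Mbps.
Per-viewer media rate: 11.808 Mbps.
On the wire with 7% overhead: 12.635 Mbps.
10 Gbps = 10,000 Mbps; 10,000 / 12.635 = 791.48 → 791 viewers.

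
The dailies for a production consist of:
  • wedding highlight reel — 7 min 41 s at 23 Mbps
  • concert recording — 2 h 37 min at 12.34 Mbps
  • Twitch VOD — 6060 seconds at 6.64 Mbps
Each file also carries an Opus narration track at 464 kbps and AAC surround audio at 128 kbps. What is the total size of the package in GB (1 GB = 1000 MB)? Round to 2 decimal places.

Audio total: 464 + 128 = 592 kbps = 0.592 Mbps.
wedding highlight reel: 23.592 Mbps × 461 s = 10875.9 Mb
concert recording: 12.932 Mbps × 9420 s = 121819.4 Mb
Twitch VOD: 7.232 Mbps × 6060 s = 43825.9 Mb
Total: 176521.3 Mb = 22065.2 MB.
= 22.07 GB.

22.07 GB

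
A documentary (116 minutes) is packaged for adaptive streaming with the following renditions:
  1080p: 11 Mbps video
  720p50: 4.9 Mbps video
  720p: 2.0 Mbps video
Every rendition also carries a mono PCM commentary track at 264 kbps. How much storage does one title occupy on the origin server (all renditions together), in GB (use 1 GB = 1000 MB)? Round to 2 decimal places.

16.26 GB

116 min = 6960 s
Audio: 264 kbps = 0.264 Mbps.
Sum of rendition bitrates: (11+0.264) + (4.9+0.264) + (2.0+0.264) = 18.692 Mbps.
× 6960 s = 130,096 Mb = 16,262 MB = 16.26 GB.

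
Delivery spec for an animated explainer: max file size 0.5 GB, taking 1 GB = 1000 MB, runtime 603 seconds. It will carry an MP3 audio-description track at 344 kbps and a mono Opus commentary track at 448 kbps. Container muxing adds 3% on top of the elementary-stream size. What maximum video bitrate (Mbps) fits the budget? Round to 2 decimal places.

5.65 Mbps

Budget: 0.5 GB = 4000.0 Mb.
Stream payload after overhead: 4000.0 / 1.03 = 3883.5 Mb.
Total bitrate budget: 3883.5 Mb / 603 s = 6.440 Mbps.
Audio total: 344 + 448 = 792 kbps = 0.792 Mbps.
Video: 6.440 − 0.792 = 5.648 Mbps.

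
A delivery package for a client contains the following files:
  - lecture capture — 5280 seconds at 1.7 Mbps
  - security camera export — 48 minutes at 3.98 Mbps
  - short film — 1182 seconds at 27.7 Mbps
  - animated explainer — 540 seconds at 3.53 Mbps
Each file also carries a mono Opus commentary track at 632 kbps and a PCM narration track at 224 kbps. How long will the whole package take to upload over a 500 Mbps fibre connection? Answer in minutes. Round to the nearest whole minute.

Audio total: 632 + 224 = 856 kbps = 0.856 Mbps.
lecture capture: 2.556 Mbps × 5280 s = 13495.7 Mb
security camera export: 4.836 Mbps × 2880 s = 13927.7 Mb
short film: 28.556 Mbps × 1182 s = 33753.2 Mb
animated explainer: 4.386 Mbps × 540 s = 2368.4 Mb
Total: 63545.0 Mb = 7943.1 MB.
At 500 Mbps: 63545.0 / 500 = 127 s ≈ 2.12 minutes.

2 minutes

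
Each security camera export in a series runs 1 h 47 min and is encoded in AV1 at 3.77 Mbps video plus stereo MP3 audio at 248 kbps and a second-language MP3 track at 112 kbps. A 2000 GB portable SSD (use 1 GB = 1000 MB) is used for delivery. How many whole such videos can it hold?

1 h 47 min = 107 min = 6420 s
Audio total: 248 + 112 = 360 kbps = 0.360 Mbps.
Total bitrate: 4.130 Mbps.
Per item: 4.130 Mbps × 6420 s = 26,515 Mb = 3,314 MB.
Capacity: 2000 GB = 16,000,000 Mb; 603.44 items → 603 complete.

603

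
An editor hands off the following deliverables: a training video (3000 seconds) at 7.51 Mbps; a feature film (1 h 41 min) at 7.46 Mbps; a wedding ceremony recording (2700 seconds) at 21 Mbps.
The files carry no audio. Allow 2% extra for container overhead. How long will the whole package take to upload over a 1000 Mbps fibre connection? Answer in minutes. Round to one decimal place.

training video: 7.510 Mbps × 3000 s × 1.02 = 22980.6 Mb
feature film: 7.460 Mbps × 6060 s × 1.02 = 46111.8 Mb
wedding ceremony recording: 21.000 Mbps × 2700 s × 1.02 = 57834.0 Mb
Total: 126926.4 Mb = 15865.8 MB.
At 1000 Mbps: 126926.4 / 1000 = 127 s ≈ 2.12 minutes.

2.1 minutes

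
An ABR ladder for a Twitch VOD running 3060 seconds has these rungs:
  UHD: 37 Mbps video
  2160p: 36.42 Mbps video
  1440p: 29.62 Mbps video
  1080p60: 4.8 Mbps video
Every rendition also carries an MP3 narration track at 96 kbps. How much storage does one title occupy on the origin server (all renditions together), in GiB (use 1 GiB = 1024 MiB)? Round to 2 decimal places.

38.55 GiB

Audio: 96 kbps = 0.096 Mbps.
Sum of rendition bitrates: (37+0.096) + (36.42+0.096) + (29.62+0.096) + (4.8+0.096) = 108.224 Mbps.
× 3060 s = 331,165 Mb = 41,396 MB = 38.55 GiB.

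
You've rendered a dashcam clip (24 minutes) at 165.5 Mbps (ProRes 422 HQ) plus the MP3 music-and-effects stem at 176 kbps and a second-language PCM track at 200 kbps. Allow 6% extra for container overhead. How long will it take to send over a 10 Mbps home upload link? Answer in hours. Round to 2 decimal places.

7.03 hours

24 min = 1440 s
Audio total: 176 + 200 = 376 kbps = 0.376 Mbps.
Total bitrate: 165.876 Mbps.
File: 165.876 Mbps × 1440 s = 238861.4 Mb.
With 6% container overhead: ×1.06. → 253193.1 Mb.
At 10 Mbps: 253193.1 / 10 = 25319.3 s ≈ 7.03 hours.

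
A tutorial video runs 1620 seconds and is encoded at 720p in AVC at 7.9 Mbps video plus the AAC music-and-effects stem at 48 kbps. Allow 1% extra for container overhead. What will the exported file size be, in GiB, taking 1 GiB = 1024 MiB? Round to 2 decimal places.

Audio: 48 kbps = 0.048 Mbps.
Total bitrate: 7.9 + 0.048 = 7.948 Mbps.
Stream data: 7.948 Mbps × 1620 s = 12875.8 Mb.
With 1% container overhead: ×1.01.
13,005 Mb = 1,625,564,700 bytes ÷ 1,073,741,824 = 1.514 GiB.

1.51 GiB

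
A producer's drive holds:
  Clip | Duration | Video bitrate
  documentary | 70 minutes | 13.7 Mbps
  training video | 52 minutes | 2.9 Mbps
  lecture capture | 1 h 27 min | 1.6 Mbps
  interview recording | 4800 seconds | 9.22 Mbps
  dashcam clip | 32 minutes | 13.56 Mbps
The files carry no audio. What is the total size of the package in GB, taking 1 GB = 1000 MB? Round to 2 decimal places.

documentary: 13.700 Mbps × 4200 s = 57540.0 Mb
training video: 2.900 Mbps × 3120 s = 9048.0 Mb
lecture capture: 1.600 Mbps × 5220 s = 8352.0 Mb
interview recording: 9.220 Mbps × 4800 s = 44256.0 Mb
dashcam clip: 13.560 Mbps × 1920 s = 26035.2 Mb
Total: 145231.2 Mb = 18153.9 MB.
= 18.15 GB.

18.15 GB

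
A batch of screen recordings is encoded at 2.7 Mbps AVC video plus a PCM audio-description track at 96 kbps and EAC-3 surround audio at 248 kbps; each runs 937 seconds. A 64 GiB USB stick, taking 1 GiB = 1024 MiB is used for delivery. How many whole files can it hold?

Audio total: 96 + 248 = 344 kbps = 0.344 Mbps.
Total bitrate: 3.044 Mbps.
Per item: 3.044 Mbps × 937 s = 2,852 Mb = 356.5 MB.
Capacity: 64 GiB = 549,756 Mb; 192.75 items → 192 complete.

192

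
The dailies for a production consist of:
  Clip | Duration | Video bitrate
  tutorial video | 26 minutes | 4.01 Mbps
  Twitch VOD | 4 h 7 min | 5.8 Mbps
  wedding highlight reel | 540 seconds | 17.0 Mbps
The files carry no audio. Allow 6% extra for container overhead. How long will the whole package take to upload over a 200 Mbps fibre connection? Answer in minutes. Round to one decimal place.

tutorial video: 4.010 Mbps × 1560 s × 1.06 = 6630.9 Mb
Twitch VOD: 5.800 Mbps × 14820 s × 1.06 = 91113.4 Mb
wedding highlight reel: 17.000 Mbps × 540 s × 1.06 = 9730.8 Mb
Total: 107475.1 Mb = 13434.4 MB.
At 200 Mbps: 107475.1 / 200 = 537 s ≈ 8.96 minutes.

9.0 minutes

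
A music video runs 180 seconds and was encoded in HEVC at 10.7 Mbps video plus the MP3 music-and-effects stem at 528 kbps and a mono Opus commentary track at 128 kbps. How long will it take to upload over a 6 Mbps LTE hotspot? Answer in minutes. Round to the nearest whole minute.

Audio total: 528 + 128 = 656 kbps = 0.656 Mbps.
Total bitrate: 11.356 Mbps.
File: 11.356 Mbps × 180 s = 2044.1 Mb.
At 6 Mbps: 2044.1 / 6 = 340.7 s ≈ 5.68 minutes.

6 minutes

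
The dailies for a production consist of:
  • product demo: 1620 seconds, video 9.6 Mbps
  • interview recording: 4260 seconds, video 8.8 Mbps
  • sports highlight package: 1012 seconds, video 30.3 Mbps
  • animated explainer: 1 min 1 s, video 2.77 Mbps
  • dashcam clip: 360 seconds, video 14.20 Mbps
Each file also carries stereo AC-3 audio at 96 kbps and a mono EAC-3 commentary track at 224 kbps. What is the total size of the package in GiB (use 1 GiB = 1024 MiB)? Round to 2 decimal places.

Audio total: 96 + 224 = 320 kbps = 0.320 Mbps.
product demo: 9.920 Mbps × 1620 s = 16070.4 Mb
interview recording: 9.120 Mbps × 4260 s = 38851.2 Mb
sports highlight package: 30.620 Mbps × 1012 s = 30987.4 Mb
animated explainer: 3.090 Mbps × 61 s = 188.5 Mb
dashcam clip: 14.520 Mbps × 360 s = 5227.2 Mb
Total: 91324.7 Mb = 11415.6 MB.
= 10.63 GiB.

10.63 GiB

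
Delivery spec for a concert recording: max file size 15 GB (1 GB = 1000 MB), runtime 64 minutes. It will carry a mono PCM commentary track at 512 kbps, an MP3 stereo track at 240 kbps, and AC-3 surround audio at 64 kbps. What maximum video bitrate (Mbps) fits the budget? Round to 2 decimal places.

30.43 Mbps

Budget: 15 GB = 120000.0 Mb.
64 min = 3840 s
Total bitrate budget: 120000.0 Mb / 3840 s = 31.250 Mbps.
Audio total: 512 + 240 + 64 = 816 kbps = 0.816 Mbps.
Video: 31.250 − 0.816 = 30.434 Mbps.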